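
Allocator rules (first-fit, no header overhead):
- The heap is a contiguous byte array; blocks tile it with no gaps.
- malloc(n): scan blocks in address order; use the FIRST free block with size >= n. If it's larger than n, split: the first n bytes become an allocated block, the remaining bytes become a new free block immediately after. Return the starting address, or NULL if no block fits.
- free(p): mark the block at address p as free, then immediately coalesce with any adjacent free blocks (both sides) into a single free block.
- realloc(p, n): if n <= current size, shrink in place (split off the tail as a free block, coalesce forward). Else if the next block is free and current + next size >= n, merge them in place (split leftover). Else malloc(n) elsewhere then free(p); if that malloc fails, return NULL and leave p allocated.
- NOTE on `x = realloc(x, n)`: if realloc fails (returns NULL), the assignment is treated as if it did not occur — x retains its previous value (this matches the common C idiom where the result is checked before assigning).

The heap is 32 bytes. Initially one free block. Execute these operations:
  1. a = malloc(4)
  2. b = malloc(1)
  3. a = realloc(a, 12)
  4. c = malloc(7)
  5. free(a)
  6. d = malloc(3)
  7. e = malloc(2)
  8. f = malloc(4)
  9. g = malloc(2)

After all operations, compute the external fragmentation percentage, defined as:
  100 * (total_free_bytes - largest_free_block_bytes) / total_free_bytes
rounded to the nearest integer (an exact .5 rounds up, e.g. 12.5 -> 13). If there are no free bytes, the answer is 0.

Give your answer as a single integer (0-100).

Op 1: a = malloc(4) -> a = 0; heap: [0-3 ALLOC][4-31 FREE]
Op 2: b = malloc(1) -> b = 4; heap: [0-3 ALLOC][4-4 ALLOC][5-31 FREE]
Op 3: a = realloc(a, 12) -> a = 5; heap: [0-3 FREE][4-4 ALLOC][5-16 ALLOC][17-31 FREE]
Op 4: c = malloc(7) -> c = 17; heap: [0-3 FREE][4-4 ALLOC][5-16 ALLOC][17-23 ALLOC][24-31 FREE]
Op 5: free(a) -> (freed a); heap: [0-3 FREE][4-4 ALLOC][5-16 FREE][17-23 ALLOC][24-31 FREE]
Op 6: d = malloc(3) -> d = 0; heap: [0-2 ALLOC][3-3 FREE][4-4 ALLOC][5-16 FREE][17-23 ALLOC][24-31 FREE]
Op 7: e = malloc(2) -> e = 5; heap: [0-2 ALLOC][3-3 FREE][4-4 ALLOC][5-6 ALLOC][7-16 FREE][17-23 ALLOC][24-31 FREE]
Op 8: f = malloc(4) -> f = 7; heap: [0-2 ALLOC][3-3 FREE][4-4 ALLOC][5-6 ALLOC][7-10 ALLOC][11-16 FREE][17-23 ALLOC][24-31 FREE]
Op 9: g = malloc(2) -> g = 11; heap: [0-2 ALLOC][3-3 FREE][4-4 ALLOC][5-6 ALLOC][7-10 ALLOC][11-12 ALLOC][13-16 FREE][17-23 ALLOC][24-31 FREE]
Free blocks: [1 4 8] total_free=13 largest=8 -> 100*(13-8)/13 = 500/13 ≈ 38.462 -> rounds to 38

Answer: 38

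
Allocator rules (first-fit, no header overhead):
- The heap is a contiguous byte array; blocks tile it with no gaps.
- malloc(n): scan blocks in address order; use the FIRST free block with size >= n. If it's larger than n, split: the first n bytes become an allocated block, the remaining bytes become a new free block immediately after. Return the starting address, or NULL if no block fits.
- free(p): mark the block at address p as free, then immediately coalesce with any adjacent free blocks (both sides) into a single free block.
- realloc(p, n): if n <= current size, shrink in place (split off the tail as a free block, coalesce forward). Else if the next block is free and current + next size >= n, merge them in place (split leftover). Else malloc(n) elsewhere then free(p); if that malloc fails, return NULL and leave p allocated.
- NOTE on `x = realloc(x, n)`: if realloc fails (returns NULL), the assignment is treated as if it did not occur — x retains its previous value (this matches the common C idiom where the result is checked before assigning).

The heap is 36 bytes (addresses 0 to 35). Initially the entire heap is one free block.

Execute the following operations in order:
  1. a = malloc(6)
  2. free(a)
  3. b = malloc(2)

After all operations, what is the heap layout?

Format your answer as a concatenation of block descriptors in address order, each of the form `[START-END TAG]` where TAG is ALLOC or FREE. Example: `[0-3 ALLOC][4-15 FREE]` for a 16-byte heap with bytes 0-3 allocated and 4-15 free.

Answer: [0-1 ALLOC][2-35 FREE]

Derivation:
Op 1: a = malloc(6) -> a = 0; heap: [0-5 ALLOC][6-35 FREE]
Op 2: free(a) -> (freed a); heap: [0-35 FREE]
Op 3: b = malloc(2) -> b = 0; heap: [0-1 ALLOC][2-35 FREE]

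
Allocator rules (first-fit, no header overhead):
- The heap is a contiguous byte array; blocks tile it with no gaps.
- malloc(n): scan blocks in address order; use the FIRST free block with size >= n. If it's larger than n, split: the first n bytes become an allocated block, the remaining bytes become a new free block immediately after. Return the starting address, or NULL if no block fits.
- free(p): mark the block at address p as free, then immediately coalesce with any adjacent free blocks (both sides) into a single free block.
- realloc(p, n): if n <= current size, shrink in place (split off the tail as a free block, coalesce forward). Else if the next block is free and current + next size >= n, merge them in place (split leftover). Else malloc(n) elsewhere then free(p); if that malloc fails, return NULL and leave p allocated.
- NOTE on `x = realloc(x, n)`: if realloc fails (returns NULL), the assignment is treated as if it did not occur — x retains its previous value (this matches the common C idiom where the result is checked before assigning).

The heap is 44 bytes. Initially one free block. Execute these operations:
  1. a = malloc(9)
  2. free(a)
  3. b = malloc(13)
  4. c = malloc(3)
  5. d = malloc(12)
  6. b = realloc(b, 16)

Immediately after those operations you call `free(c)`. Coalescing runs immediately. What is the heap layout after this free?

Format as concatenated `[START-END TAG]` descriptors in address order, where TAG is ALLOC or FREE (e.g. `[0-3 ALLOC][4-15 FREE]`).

Op 1: a = malloc(9) -> a = 0; heap: [0-8 ALLOC][9-43 FREE]
Op 2: free(a) -> (freed a); heap: [0-43 FREE]
Op 3: b = malloc(13) -> b = 0; heap: [0-12 ALLOC][13-43 FREE]
Op 4: c = malloc(3) -> c = 13; heap: [0-12 ALLOC][13-15 ALLOC][16-43 FREE]
Op 5: d = malloc(12) -> d = 16; heap: [0-12 ALLOC][13-15 ALLOC][16-27 ALLOC][28-43 FREE]
Op 6: b = realloc(b, 16) -> b = 28; heap: [0-12 FREE][13-15 ALLOC][16-27 ALLOC][28-43 ALLOC]
free(c): c = 13 -> block [13-15 ALLOC]; mark free, coalesce with adjacent free neighbors -> [0-15 FREE][16-27 ALLOC][28-43 ALLOC]

Answer: [0-15 FREE][16-27 ALLOC][28-43 ALLOC]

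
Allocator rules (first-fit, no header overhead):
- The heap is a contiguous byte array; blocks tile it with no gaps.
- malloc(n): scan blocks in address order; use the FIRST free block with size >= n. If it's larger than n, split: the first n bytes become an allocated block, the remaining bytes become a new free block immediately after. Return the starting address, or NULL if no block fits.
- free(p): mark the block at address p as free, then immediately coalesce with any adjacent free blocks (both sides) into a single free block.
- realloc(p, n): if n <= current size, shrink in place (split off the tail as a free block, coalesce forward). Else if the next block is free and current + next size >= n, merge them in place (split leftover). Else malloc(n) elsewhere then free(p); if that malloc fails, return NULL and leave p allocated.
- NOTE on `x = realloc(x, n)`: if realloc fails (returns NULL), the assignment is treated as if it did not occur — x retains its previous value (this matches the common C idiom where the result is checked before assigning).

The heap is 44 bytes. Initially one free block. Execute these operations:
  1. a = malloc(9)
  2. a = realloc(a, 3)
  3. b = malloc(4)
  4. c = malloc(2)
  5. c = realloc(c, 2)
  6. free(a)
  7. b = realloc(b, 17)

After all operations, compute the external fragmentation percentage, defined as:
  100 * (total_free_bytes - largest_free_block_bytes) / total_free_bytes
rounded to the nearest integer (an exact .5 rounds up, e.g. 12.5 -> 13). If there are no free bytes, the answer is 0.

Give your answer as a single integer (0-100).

Op 1: a = malloc(9) -> a = 0; heap: [0-8 ALLOC][9-43 FREE]
Op 2: a = realloc(a, 3) -> a = 0; heap: [0-2 ALLOC][3-43 FREE]
Op 3: b = malloc(4) -> b = 3; heap: [0-2 ALLOC][3-6 ALLOC][7-43 FREE]
Op 4: c = malloc(2) -> c = 7; heap: [0-2 ALLOC][3-6 ALLOC][7-8 ALLOC][9-43 FREE]
Op 5: c = realloc(c, 2) -> c = 7; heap: [0-2 ALLOC][3-6 ALLOC][7-8 ALLOC][9-43 FREE]
Op 6: free(a) -> (freed a); heap: [0-2 FREE][3-6 ALLOC][7-8 ALLOC][9-43 FREE]
Op 7: b = realloc(b, 17) -> b = 9; heap: [0-6 FREE][7-8 ALLOC][9-25 ALLOC][26-43 FREE]
Free blocks: [7 18] total_free=25 largest=18 -> 100*(25-18)/25 = 700/25 = 28

Answer: 28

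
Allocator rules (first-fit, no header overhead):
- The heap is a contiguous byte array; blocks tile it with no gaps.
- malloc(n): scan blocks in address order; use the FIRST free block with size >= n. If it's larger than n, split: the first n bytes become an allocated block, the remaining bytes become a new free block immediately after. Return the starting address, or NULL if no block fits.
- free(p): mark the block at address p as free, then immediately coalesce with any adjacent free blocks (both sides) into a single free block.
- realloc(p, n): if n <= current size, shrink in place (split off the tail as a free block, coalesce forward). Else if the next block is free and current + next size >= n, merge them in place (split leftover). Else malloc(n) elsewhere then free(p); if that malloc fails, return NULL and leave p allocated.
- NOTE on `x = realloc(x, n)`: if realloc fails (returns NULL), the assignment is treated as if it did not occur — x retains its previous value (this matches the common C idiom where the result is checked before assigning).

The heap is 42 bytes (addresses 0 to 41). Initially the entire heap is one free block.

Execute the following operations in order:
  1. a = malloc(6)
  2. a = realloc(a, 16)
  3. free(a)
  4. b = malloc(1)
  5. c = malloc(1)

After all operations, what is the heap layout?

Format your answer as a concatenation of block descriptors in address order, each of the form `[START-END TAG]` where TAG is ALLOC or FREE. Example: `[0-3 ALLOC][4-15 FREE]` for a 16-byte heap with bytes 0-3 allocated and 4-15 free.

Op 1: a = malloc(6) -> a = 0; heap: [0-5 ALLOC][6-41 FREE]
Op 2: a = realloc(a, 16) -> a = 0; heap: [0-15 ALLOC][16-41 FREE]
Op 3: free(a) -> (freed a); heap: [0-41 FREE]
Op 4: b = malloc(1) -> b = 0; heap: [0-0 ALLOC][1-41 FREE]
Op 5: c = malloc(1) -> c = 1; heap: [0-0 ALLOC][1-1 ALLOC][2-41 FREE]

Answer: [0-0 ALLOC][1-1 ALLOC][2-41 FREE]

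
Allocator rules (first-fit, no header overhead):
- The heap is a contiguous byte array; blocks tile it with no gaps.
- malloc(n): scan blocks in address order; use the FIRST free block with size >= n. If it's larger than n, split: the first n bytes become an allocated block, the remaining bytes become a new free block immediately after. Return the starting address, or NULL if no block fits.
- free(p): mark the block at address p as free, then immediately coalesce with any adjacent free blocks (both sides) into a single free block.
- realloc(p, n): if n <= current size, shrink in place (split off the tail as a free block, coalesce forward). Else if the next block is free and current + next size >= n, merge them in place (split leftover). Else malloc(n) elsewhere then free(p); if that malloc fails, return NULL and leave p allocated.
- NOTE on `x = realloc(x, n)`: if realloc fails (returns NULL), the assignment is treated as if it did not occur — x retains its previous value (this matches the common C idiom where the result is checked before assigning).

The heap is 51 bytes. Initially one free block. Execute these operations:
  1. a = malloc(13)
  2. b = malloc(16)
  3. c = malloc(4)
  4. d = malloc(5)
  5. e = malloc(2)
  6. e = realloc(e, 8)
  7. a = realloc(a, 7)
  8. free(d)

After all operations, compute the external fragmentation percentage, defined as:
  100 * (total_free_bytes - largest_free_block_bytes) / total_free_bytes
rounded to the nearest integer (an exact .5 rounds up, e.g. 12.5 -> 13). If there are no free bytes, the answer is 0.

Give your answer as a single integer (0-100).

Answer: 63

Derivation:
Op 1: a = malloc(13) -> a = 0; heap: [0-12 ALLOC][13-50 FREE]
Op 2: b = malloc(16) -> b = 13; heap: [0-12 ALLOC][13-28 ALLOC][29-50 FREE]
Op 3: c = malloc(4) -> c = 29; heap: [0-12 ALLOC][13-28 ALLOC][29-32 ALLOC][33-50 FREE]
Op 4: d = malloc(5) -> d = 33; heap: [0-12 ALLOC][13-28 ALLOC][29-32 ALLOC][33-37 ALLOC][38-50 FREE]
Op 5: e = malloc(2) -> e = 38; heap: [0-12 ALLOC][13-28 ALLOC][29-32 ALLOC][33-37 ALLOC][38-39 ALLOC][40-50 FREE]
Op 6: e = realloc(e, 8) -> e = 38; heap: [0-12 ALLOC][13-28 ALLOC][29-32 ALLOC][33-37 ALLOC][38-45 ALLOC][46-50 FREE]
Op 7: a = realloc(a, 7) -> a = 0; heap: [0-6 ALLOC][7-12 FREE][13-28 ALLOC][29-32 ALLOC][33-37 ALLOC][38-45 ALLOC][46-50 FREE]
Op 8: free(d) -> (freed d); heap: [0-6 ALLOC][7-12 FREE][13-28 ALLOC][29-32 ALLOC][33-37 FREE][38-45 ALLOC][46-50 FREE]
Free blocks: [6 5 5] total_free=16 largest=6 -> 100*(16-6)/16 = 1000/16 = 62.5 -> rounds to 63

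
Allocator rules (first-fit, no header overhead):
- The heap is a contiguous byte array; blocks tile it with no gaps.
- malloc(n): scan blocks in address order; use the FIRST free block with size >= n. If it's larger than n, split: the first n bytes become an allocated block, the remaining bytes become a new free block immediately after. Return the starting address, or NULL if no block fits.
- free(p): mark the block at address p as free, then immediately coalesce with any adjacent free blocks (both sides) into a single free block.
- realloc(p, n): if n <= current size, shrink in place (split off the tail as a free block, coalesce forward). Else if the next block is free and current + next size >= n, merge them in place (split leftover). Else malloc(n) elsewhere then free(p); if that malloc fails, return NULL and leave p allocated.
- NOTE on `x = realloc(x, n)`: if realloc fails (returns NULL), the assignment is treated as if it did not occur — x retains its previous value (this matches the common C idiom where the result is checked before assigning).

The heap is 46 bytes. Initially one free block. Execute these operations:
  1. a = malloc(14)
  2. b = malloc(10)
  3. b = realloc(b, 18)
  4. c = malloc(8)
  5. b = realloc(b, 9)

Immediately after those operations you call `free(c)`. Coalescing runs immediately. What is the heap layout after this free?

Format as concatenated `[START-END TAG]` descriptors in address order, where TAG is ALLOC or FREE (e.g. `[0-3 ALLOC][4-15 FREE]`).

Op 1: a = malloc(14) -> a = 0; heap: [0-13 ALLOC][14-45 FREE]
Op 2: b = malloc(10) -> b = 14; heap: [0-13 ALLOC][14-23 ALLOC][24-45 FREE]
Op 3: b = realloc(b, 18) -> b = 14; heap: [0-13 ALLOC][14-31 ALLOC][32-45 FREE]
Op 4: c = malloc(8) -> c = 32; heap: [0-13 ALLOC][14-31 ALLOC][32-39 ALLOC][40-45 FREE]
Op 5: b = realloc(b, 9) -> b = 14; heap: [0-13 ALLOC][14-22 ALLOC][23-31 FREE][32-39 ALLOC][40-45 FREE]
free(c): c = 32 -> block [32-39 ALLOC]; mark free, coalesce with adjacent free neighbors -> [0-13 ALLOC][14-22 ALLOC][23-45 FREE]

Answer: [0-13 ALLOC][14-22 ALLOC][23-45 FREE]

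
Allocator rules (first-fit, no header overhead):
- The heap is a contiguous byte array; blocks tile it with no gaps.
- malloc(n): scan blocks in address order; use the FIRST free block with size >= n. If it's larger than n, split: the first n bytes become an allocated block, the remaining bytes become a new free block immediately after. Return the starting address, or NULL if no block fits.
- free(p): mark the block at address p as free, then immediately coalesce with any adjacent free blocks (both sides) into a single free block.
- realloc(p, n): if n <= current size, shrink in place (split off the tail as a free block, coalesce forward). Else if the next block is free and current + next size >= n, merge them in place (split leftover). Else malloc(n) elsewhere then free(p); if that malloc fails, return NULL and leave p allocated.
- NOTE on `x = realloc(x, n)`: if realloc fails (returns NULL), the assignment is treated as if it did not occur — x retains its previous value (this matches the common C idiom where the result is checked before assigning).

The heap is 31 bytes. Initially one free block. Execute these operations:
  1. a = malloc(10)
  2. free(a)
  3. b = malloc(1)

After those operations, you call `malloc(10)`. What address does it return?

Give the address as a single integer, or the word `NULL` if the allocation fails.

Answer: 1

Derivation:
Op 1: a = malloc(10) -> a = 0; heap: [0-9 ALLOC][10-30 FREE]
Op 2: free(a) -> (freed a); heap: [0-30 FREE]
Op 3: b = malloc(1) -> b = 0; heap: [0-0 ALLOC][1-30 FREE]
malloc(10): first-fit scan over [0-0 ALLOC][1-30 FREE] -> 1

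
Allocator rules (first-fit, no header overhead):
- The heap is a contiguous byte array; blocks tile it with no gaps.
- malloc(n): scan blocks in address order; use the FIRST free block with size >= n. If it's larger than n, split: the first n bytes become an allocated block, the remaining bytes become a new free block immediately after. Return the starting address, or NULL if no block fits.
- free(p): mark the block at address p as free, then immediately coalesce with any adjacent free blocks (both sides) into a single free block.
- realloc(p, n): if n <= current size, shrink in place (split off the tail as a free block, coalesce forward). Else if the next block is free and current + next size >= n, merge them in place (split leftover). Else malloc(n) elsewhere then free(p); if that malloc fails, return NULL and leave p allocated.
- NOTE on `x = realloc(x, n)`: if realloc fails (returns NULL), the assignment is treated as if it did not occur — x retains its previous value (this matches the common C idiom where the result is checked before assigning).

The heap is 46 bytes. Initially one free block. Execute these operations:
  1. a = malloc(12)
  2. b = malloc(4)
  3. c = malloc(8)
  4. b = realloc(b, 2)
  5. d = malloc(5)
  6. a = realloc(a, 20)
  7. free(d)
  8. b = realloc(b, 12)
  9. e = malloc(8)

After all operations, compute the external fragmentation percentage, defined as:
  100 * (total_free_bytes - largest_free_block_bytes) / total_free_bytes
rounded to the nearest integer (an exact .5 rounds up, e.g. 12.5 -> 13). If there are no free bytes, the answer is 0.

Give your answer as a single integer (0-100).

Op 1: a = malloc(12) -> a = 0; heap: [0-11 ALLOC][12-45 FREE]
Op 2: b = malloc(4) -> b = 12; heap: [0-11 ALLOC][12-15 ALLOC][16-45 FREE]
Op 3: c = malloc(8) -> c = 16; heap: [0-11 ALLOC][12-15 ALLOC][16-23 ALLOC][24-45 FREE]
Op 4: b = realloc(b, 2) -> b = 12; heap: [0-11 ALLOC][12-13 ALLOC][14-15 FREE][16-23 ALLOC][24-45 FREE]
Op 5: d = malloc(5) -> d = 24; heap: [0-11 ALLOC][12-13 ALLOC][14-15 FREE][16-23 ALLOC][24-28 ALLOC][29-45 FREE]
Op 6: a = realloc(a, 20) -> NULL (a unchanged); heap: [0-11 ALLOC][12-13 ALLOC][14-15 FREE][16-23 ALLOC][24-28 ALLOC][29-45 FREE]
Op 7: free(d) -> (freed d); heap: [0-11 ALLOC][12-13 ALLOC][14-15 FREE][16-23 ALLOC][24-45 FREE]
Op 8: b = realloc(b, 12) -> b = 24; heap: [0-11 ALLOC][12-15 FREE][16-23 ALLOC][24-35 ALLOC][36-45 FREE]
Op 9: e = malloc(8) -> e = 36; heap: [0-11 ALLOC][12-15 FREE][16-23 ALLOC][24-35 ALLOC][36-43 ALLOC][44-45 FREE]
Free blocks: [4 2] total_free=6 largest=4 -> 100*(6-4)/6 = 200/6 ≈ 33.333 -> rounds to 33

Answer: 33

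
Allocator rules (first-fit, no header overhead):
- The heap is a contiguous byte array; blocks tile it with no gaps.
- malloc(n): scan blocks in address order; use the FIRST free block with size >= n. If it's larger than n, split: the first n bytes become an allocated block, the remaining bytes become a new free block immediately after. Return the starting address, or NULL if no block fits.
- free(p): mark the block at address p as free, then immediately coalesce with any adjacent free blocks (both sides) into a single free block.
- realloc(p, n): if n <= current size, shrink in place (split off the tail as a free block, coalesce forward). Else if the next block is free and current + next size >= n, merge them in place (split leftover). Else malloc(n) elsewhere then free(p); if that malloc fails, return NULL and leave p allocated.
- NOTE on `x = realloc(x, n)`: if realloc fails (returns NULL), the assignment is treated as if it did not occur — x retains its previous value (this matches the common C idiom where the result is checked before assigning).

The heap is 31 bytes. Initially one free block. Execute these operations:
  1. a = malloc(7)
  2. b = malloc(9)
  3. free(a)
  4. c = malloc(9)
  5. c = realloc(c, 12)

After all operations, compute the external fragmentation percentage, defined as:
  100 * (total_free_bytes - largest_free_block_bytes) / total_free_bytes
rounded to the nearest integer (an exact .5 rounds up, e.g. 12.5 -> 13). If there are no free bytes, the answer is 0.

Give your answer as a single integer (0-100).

Op 1: a = malloc(7) -> a = 0; heap: [0-6 ALLOC][7-30 FREE]
Op 2: b = malloc(9) -> b = 7; heap: [0-6 ALLOC][7-15 ALLOC][16-30 FREE]
Op 3: free(a) -> (freed a); heap: [0-6 FREE][7-15 ALLOC][16-30 FREE]
Op 4: c = malloc(9) -> c = 16; heap: [0-6 FREE][7-15 ALLOC][16-24 ALLOC][25-30 FREE]
Op 5: c = realloc(c, 12) -> c = 16; heap: [0-6 FREE][7-15 ALLOC][16-27 ALLOC][28-30 FREE]
Free blocks: [7 3] total_free=10 largest=7 -> 100*(10-7)/10 = 300/10 = 30

Answer: 30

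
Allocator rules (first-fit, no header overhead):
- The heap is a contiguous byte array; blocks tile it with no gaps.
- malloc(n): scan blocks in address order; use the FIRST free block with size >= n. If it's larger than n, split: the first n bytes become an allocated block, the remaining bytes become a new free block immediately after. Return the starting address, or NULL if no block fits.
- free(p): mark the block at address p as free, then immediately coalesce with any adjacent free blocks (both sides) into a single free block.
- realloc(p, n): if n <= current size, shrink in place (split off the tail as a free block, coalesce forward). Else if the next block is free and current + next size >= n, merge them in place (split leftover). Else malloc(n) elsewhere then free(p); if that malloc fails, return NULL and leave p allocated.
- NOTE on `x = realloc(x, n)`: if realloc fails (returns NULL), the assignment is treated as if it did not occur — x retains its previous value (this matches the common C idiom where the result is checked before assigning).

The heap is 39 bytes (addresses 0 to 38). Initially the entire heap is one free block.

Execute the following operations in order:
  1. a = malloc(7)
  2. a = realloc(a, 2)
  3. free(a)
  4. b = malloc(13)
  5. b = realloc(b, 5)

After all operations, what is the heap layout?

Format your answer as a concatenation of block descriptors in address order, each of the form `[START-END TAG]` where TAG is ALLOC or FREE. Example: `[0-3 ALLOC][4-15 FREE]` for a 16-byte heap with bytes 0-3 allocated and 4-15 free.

Answer: [0-4 ALLOC][5-38 FREE]

Derivation:
Op 1: a = malloc(7) -> a = 0; heap: [0-6 ALLOC][7-38 FREE]
Op 2: a = realloc(a, 2) -> a = 0; heap: [0-1 ALLOC][2-38 FREE]
Op 3: free(a) -> (freed a); heap: [0-38 FREE]
Op 4: b = malloc(13) -> b = 0; heap: [0-12 ALLOC][13-38 FREE]
Op 5: b = realloc(b, 5) -> b = 0; heap: [0-4 ALLOC][5-38 FREE]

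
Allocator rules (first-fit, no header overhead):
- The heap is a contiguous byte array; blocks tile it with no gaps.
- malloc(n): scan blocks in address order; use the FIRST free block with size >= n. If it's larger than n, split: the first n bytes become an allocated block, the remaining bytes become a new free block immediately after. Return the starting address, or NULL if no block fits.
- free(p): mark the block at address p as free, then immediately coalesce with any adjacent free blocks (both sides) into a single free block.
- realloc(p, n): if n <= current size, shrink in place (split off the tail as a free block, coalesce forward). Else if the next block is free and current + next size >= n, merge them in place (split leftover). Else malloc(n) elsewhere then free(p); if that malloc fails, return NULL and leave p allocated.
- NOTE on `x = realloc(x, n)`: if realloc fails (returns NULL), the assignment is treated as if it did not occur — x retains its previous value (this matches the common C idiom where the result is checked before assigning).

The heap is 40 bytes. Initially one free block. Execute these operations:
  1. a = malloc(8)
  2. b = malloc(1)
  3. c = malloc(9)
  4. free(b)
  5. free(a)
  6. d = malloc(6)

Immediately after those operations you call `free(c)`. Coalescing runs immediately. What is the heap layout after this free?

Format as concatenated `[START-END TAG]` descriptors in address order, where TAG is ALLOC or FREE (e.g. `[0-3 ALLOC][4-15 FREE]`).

Op 1: a = malloc(8) -> a = 0; heap: [0-7 ALLOC][8-39 FREE]
Op 2: b = malloc(1) -> b = 8; heap: [0-7 ALLOC][8-8 ALLOC][9-39 FREE]
Op 3: c = malloc(9) -> c = 9; heap: [0-7 ALLOC][8-8 ALLOC][9-17 ALLOC][18-39 FREE]
Op 4: free(b) -> (freed b); heap: [0-7 ALLOC][8-8 FREE][9-17 ALLOC][18-39 FREE]
Op 5: free(a) -> (freed a); heap: [0-8 FREE][9-17 ALLOC][18-39 FREE]
Op 6: d = malloc(6) -> d = 0; heap: [0-5 ALLOC][6-8 FREE][9-17 ALLOC][18-39 FREE]
free(c): c = 9 -> block [9-17 ALLOC]; mark free, coalesce with adjacent free neighbors -> [0-5 ALLOC][6-39 FREE]

Answer: [0-5 ALLOC][6-39 FREE]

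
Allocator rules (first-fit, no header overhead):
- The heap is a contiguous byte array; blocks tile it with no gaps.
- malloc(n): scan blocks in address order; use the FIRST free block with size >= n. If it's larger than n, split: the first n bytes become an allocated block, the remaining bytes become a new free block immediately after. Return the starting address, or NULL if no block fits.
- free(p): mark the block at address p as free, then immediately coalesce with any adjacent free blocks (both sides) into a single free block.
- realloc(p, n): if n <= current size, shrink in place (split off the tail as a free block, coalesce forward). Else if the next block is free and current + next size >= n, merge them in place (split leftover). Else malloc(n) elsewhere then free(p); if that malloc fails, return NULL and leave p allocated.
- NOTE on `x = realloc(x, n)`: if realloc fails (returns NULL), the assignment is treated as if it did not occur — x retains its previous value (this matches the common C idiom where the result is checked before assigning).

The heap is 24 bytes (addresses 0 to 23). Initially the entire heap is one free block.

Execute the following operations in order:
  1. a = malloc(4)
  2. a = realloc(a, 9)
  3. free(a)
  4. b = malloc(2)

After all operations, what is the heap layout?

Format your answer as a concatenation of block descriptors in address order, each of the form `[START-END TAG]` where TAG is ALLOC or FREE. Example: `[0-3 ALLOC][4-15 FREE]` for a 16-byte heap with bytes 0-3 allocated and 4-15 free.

Op 1: a = malloc(4) -> a = 0; heap: [0-3 ALLOC][4-23 FREE]
Op 2: a = realloc(a, 9) -> a = 0; heap: [0-8 ALLOC][9-23 FREE]
Op 3: free(a) -> (freed a); heap: [0-23 FREE]
Op 4: b = malloc(2) -> b = 0; heap: [0-1 ALLOC][2-23 FREE]

Answer: [0-1 ALLOC][2-23 FREE]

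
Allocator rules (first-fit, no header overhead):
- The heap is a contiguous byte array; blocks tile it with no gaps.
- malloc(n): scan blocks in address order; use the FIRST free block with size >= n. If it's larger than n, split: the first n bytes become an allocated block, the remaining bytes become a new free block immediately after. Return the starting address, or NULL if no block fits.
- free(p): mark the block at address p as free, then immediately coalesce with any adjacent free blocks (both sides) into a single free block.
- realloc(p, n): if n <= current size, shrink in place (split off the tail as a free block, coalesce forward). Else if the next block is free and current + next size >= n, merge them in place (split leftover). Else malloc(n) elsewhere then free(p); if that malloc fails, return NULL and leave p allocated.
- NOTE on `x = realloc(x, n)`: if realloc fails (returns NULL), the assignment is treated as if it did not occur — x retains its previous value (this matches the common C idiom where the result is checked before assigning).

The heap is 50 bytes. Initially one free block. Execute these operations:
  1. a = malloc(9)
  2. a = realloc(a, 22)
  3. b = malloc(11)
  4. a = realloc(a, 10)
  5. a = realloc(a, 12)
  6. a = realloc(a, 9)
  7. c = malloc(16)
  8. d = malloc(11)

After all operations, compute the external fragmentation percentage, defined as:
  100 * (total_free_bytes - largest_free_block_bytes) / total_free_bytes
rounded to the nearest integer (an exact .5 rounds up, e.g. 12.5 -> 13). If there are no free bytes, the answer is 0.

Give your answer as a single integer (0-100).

Answer: 33

Derivation:
Op 1: a = malloc(9) -> a = 0; heap: [0-8 ALLOC][9-49 FREE]
Op 2: a = realloc(a, 22) -> a = 0; heap: [0-21 ALLOC][22-49 FREE]
Op 3: b = malloc(11) -> b = 22; heap: [0-21 ALLOC][22-32 ALLOC][33-49 FREE]
Op 4: a = realloc(a, 10) -> a = 0; heap: [0-9 ALLOC][10-21 FREE][22-32 ALLOC][33-49 FREE]
Op 5: a = realloc(a, 12) -> a = 0; heap: [0-11 ALLOC][12-21 FREE][22-32 ALLOC][33-49 FREE]
Op 6: a = realloc(a, 9) -> a = 0; heap: [0-8 ALLOC][9-21 FREE][22-32 ALLOC][33-49 FREE]
Op 7: c = malloc(16) -> c = 33; heap: [0-8 ALLOC][9-21 FREE][22-32 ALLOC][33-48 ALLOC][49-49 FREE]
Op 8: d = malloc(11) -> d = 9; heap: [0-8 ALLOC][9-19 ALLOC][20-21 FREE][22-32 ALLOC][33-48 ALLOC][49-49 FREE]
Free blocks: [2 1] total_free=3 largest=2 -> 100*(3-2)/3 = 100/3 ≈ 33.333 -> rounds to 33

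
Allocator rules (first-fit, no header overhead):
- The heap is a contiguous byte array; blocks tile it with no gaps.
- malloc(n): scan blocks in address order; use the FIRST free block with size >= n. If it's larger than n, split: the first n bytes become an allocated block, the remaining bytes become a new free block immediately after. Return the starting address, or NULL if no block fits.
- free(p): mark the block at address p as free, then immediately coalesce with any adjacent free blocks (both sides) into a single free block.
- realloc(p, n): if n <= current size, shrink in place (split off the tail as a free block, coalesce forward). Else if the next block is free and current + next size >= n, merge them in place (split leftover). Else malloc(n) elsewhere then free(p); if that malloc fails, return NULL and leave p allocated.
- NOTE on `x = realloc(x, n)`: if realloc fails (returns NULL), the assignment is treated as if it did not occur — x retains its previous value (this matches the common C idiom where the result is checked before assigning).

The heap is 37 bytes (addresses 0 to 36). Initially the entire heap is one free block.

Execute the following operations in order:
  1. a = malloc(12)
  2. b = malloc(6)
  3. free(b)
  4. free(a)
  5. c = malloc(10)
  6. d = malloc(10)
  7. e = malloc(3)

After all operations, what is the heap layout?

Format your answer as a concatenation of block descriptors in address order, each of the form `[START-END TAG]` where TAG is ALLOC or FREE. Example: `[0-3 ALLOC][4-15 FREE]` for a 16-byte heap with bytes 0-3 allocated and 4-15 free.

Op 1: a = malloc(12) -> a = 0; heap: [0-11 ALLOC][12-36 FREE]
Op 2: b = malloc(6) -> b = 12; heap: [0-11 ALLOC][12-17 ALLOC][18-36 FREE]
Op 3: free(b) -> (freed b); heap: [0-11 ALLOC][12-36 FREE]
Op 4: free(a) -> (freed a); heap: [0-36 FREE]
Op 5: c = malloc(10) -> c = 0; heap: [0-9 ALLOC][10-36 FREE]
Op 6: d = malloc(10) -> d = 10; heap: [0-9 ALLOC][10-19 ALLOC][20-36 FREE]
Op 7: e = malloc(3) -> e = 20; heap: [0-9 ALLOC][10-19 ALLOC][20-22 ALLOC][23-36 FREE]

Answer: [0-9 ALLOC][10-19 ALLOC][20-22 ALLOC][23-36 FREE]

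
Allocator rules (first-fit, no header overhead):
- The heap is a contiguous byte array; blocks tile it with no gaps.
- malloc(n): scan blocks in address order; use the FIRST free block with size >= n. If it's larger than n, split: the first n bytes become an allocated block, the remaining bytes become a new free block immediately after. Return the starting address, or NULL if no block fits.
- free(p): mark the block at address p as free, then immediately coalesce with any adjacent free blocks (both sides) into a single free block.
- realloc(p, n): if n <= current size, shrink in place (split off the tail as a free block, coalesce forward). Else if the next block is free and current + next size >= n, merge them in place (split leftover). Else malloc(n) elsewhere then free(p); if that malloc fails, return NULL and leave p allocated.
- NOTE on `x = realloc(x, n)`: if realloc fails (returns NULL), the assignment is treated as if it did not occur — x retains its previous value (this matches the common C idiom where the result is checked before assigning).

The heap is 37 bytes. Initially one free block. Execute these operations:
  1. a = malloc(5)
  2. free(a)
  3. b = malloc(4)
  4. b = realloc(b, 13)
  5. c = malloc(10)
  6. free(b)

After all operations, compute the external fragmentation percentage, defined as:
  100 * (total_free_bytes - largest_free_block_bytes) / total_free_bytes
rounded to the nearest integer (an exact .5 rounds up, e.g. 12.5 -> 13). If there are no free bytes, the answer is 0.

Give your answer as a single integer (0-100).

Op 1: a = malloc(5) -> a = 0; heap: [0-4 ALLOC][5-36 FREE]
Op 2: free(a) -> (freed a); heap: [0-36 FREE]
Op 3: b = malloc(4) -> b = 0; heap: [0-3 ALLOC][4-36 FREE]
Op 4: b = realloc(b, 13) -> b = 0; heap: [0-12 ALLOC][13-36 FREE]
Op 5: c = malloc(10) -> c = 13; heap: [0-12 ALLOC][13-22 ALLOC][23-36 FREE]
Op 6: free(b) -> (freed b); heap: [0-12 FREE][13-22 ALLOC][23-36 FREE]
Free blocks: [13 14] total_free=27 largest=14 -> 100*(27-14)/27 = 1300/27 ≈ 48.148 -> rounds to 48

Answer: 48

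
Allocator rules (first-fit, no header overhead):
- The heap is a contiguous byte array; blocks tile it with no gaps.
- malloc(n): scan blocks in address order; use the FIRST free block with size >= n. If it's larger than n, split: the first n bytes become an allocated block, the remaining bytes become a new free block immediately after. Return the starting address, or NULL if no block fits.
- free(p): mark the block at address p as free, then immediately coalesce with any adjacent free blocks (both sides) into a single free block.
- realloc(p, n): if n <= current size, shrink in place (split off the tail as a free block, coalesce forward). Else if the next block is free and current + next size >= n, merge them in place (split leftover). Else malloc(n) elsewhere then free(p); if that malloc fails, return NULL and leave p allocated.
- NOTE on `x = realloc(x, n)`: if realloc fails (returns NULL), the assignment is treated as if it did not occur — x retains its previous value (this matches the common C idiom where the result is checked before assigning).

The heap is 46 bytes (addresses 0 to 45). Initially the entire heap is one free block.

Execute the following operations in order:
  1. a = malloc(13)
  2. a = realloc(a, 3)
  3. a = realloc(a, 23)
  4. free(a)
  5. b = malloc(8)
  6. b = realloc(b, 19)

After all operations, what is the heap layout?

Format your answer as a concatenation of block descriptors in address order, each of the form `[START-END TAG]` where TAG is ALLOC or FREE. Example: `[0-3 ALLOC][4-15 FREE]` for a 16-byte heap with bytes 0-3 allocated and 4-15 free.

Op 1: a = malloc(13) -> a = 0; heap: [0-12 ALLOC][13-45 FREE]
Op 2: a = realloc(a, 3) -> a = 0; heap: [0-2 ALLOC][3-45 FREE]
Op 3: a = realloc(a, 23) -> a = 0; heap: [0-22 ALLOC][23-45 FREE]
Op 4: free(a) -> (freed a); heap: [0-45 FREE]
Op 5: b = malloc(8) -> b = 0; heap: [0-7 ALLOC][8-45 FREE]
Op 6: b = realloc(b, 19) -> b = 0; heap: [0-18 ALLOC][19-45 FREE]

Answer: [0-18 ALLOC][19-45 FREE]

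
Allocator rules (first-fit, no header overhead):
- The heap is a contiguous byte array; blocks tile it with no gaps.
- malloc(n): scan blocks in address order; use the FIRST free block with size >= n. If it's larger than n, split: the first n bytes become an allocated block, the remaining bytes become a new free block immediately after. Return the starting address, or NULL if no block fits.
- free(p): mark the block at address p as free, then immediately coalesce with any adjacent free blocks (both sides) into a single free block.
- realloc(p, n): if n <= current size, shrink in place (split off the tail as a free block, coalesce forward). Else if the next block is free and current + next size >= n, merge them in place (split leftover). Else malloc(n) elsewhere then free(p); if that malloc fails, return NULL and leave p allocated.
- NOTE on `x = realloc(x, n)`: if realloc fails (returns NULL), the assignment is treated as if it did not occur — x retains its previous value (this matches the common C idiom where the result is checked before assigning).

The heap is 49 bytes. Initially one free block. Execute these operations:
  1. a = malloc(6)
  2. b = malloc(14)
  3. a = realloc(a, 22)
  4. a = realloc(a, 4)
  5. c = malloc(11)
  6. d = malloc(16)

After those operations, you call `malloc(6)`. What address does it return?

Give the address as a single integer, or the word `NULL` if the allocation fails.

Op 1: a = malloc(6) -> a = 0; heap: [0-5 ALLOC][6-48 FREE]
Op 2: b = malloc(14) -> b = 6; heap: [0-5 ALLOC][6-19 ALLOC][20-48 FREE]
Op 3: a = realloc(a, 22) -> a = 20; heap: [0-5 FREE][6-19 ALLOC][20-41 ALLOC][42-48 FREE]
Op 4: a = realloc(a, 4) -> a = 20; heap: [0-5 FREE][6-19 ALLOC][20-23 ALLOC][24-48 FREE]
Op 5: c = malloc(11) -> c = 24; heap: [0-5 FREE][6-19 ALLOC][20-23 ALLOC][24-34 ALLOC][35-48 FREE]
Op 6: d = malloc(16) -> d = NULL; heap: [0-5 FREE][6-19 ALLOC][20-23 ALLOC][24-34 ALLOC][35-48 FREE]
malloc(6): first-fit scan over [0-5 FREE][6-19 ALLOC][20-23 ALLOC][24-34 ALLOC][35-48 FREE] -> 0

Answer: 0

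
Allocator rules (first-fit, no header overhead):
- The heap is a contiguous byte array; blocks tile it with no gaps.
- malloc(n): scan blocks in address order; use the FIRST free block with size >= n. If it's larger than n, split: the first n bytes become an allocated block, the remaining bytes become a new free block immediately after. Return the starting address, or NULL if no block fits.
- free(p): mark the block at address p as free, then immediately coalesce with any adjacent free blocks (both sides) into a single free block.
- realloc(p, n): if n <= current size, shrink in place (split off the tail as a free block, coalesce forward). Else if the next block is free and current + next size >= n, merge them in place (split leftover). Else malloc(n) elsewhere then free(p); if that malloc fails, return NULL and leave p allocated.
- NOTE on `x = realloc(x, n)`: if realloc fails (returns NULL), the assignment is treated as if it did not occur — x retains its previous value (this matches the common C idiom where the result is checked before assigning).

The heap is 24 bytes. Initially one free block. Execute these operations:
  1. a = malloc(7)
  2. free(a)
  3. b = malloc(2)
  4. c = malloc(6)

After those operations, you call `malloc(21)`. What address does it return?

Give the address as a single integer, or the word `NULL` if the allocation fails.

Op 1: a = malloc(7) -> a = 0; heap: [0-6 ALLOC][7-23 FREE]
Op 2: free(a) -> (freed a); heap: [0-23 FREE]
Op 3: b = malloc(2) -> b = 0; heap: [0-1 ALLOC][2-23 FREE]
Op 4: c = malloc(6) -> c = 2; heap: [0-1 ALLOC][2-7 ALLOC][8-23 FREE]
malloc(21): first-fit scan over [0-1 ALLOC][2-7 ALLOC][8-23 FREE] -> NULL

Answer: NULL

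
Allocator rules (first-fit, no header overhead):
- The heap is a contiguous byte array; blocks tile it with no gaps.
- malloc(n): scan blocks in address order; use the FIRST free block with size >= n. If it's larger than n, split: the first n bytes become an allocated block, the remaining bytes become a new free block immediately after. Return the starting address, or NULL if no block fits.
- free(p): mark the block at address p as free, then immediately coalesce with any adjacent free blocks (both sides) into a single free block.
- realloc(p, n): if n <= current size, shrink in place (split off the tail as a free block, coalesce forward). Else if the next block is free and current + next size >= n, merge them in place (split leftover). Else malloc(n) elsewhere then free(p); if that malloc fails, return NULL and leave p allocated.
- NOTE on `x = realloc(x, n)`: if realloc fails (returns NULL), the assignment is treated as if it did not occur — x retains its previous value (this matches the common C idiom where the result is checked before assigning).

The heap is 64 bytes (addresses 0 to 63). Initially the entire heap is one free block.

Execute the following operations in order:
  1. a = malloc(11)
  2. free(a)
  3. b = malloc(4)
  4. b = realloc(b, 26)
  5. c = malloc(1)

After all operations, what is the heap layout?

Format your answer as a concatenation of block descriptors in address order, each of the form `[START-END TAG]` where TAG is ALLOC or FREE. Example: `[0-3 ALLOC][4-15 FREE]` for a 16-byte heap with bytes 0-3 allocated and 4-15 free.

Op 1: a = malloc(11) -> a = 0; heap: [0-10 ALLOC][11-63 FREE]
Op 2: free(a) -> (freed a); heap: [0-63 FREE]
Op 3: b = malloc(4) -> b = 0; heap: [0-3 ALLOC][4-63 FREE]
Op 4: b = realloc(b, 26) -> b = 0; heap: [0-25 ALLOC][26-63 FREE]
Op 5: c = malloc(1) -> c = 26; heap: [0-25 ALLOC][26-26 ALLOC][27-63 FREE]

Answer: [0-25 ALLOC][26-26 ALLOC][27-63 FREE]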